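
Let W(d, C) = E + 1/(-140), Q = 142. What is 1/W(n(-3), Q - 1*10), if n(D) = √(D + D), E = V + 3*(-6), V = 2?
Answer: -140/2241 ≈ -0.062472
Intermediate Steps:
E = -16 (E = 2 + 3*(-6) = 2 - 18 = -16)
n(D) = √2*√D (n(D) = √(2*D) = √2*√D)
W(d, C) = -2241/140 (W(d, C) = -16 + 1/(-140) = -16 - 1/140 = -2241/140)
1/W(n(-3), Q - 1*10) = 1/(-2241/140) = -140/2241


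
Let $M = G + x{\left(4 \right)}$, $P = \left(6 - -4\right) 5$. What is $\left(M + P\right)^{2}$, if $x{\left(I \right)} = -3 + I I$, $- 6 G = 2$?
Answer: $\frac{35344}{9} \approx 3927.1$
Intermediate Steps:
$G = - \frac{1}{3}$ ($G = \left(- \frac{1}{6}\right) 2 = - \frac{1}{3} \approx -0.33333$)
$x{\left(I \right)} = -3 + I^{2}$
$P = 50$ ($P = \left(6 + \left(-1 + 5\right)\right) 5 = \left(6 + 4\right) 5 = 10 \cdot 5 = 50$)
$M = \frac{38}{3}$ ($M = - \frac{1}{3} - \left(3 - 4^{2}\right) = - \frac{1}{3} + \left(-3 + 16\right) = - \frac{1}{3} + 13 = \frac{38}{3} \approx 12.667$)
$\left(M + P\right)^{2} = \left(\frac{38}{3} + 50\right)^{2} = \left(\frac{188}{3}\right)^{2} = \frac{35344}{9}$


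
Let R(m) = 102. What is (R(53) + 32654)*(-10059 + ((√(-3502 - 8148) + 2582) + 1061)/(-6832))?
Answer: -562803200159/1708 - 40945*I*√466/1708 ≈ -3.2951e+8 - 517.5*I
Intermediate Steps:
(R(53) + 32654)*(-10059 + ((√(-3502 - 8148) + 2582) + 1061)/(-6832)) = (102 + 32654)*(-10059 + ((√(-3502 - 8148) + 2582) + 1061)/(-6832)) = 32756*(-10059 + ((√(-11650) + 2582) + 1061)*(-1/6832)) = 32756*(-10059 + ((5*I*√466 + 2582) + 1061)*(-1/6832)) = 32756*(-10059 + ((2582 + 5*I*√466) + 1061)*(-1/6832)) = 32756*(-10059 + (3643 + 5*I*√466)*(-1/6832)) = 32756*(-10059 + (-3643/6832 - 5*I*√466/6832)) = 32756*(-68726731/6832 - 5*I*√466/6832) = -562803200159/1708 - 40945*I*√466/1708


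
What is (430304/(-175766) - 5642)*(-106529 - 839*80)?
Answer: 86138766697662/87883 ≈ 9.8015e+8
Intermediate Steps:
(430304/(-175766) - 5642)*(-106529 - 839*80) = (430304*(-1/175766) - 5642)*(-106529 - 67120) = (-215152/87883 - 5642)*(-173649) = -496051038/87883*(-173649) = 86138766697662/87883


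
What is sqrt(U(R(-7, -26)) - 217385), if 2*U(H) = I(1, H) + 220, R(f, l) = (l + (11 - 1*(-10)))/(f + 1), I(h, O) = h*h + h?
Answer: I*sqrt(217274) ≈ 466.13*I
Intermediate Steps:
I(h, O) = h + h**2 (I(h, O) = h**2 + h = h + h**2)
R(f, l) = (21 + l)/(1 + f) (R(f, l) = (l + (11 + 10))/(1 + f) = (l + 21)/(1 + f) = (21 + l)/(1 + f))
U(H) = 111 (U(H) = (1*(1 + 1) + 220)/2 = (1*2 + 220)/2 = (2 + 220)/2 = (1/2)*222 = 111)
sqrt(U(R(-7, -26)) - 217385) = sqrt(111 - 217385) = sqrt(-217274) = I*sqrt(217274)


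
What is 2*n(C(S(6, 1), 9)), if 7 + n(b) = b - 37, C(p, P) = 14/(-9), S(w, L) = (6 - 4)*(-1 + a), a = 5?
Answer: -820/9 ≈ -91.111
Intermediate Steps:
S(w, L) = 8 (S(w, L) = (6 - 4)*(-1 + 5) = 2*4 = 8)
C(p, P) = -14/9 (C(p, P) = 14*(-⅑) = -14/9)
n(b) = -44 + b (n(b) = -7 + (b - 37) = -7 + (-37 + b) = -44 + b)
2*n(C(S(6, 1), 9)) = 2*(-44 - 14/9) = 2*(-410/9) = -820/9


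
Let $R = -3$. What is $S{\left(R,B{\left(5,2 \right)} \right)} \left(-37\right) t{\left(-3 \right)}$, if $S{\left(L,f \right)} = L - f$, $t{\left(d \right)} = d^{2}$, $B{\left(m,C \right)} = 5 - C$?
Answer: $1998$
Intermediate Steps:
$S{\left(R,B{\left(5,2 \right)} \right)} \left(-37\right) t{\left(-3 \right)} = \left(-3 - \left(5 - 2\right)\right) \left(-37\right) \left(-3\right)^{2} = \left(-3 - \left(5 - 2\right)\right) \left(-37\right) 9 = \left(-3 - 3\right) \left(-37\right) 9 = \left(-6\right) \left(-37\right) 9 = 222 \cdot 9 = 1998$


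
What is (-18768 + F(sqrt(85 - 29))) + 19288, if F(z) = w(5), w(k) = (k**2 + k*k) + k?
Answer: 575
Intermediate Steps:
w(k) = k + 2*k**2 (w(k) = (k**2 + k**2) + k = 2*k**2 + k = k + 2*k**2)
F(z) = 55 (F(z) = 5*(1 + 2*5) = 5*(1 + 10) = 5*11 = 55)
(-18768 + F(sqrt(85 - 29))) + 19288 = (-18768 + 55) + 19288 = -18713 + 19288 = 575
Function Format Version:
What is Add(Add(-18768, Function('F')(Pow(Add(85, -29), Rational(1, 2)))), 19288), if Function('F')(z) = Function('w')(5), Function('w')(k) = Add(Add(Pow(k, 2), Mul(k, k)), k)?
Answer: 575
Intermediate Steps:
Function('w')(k) = Add(k, Mul(2, Pow(k, 2))) (Function('w')(k) = Add(Add(Pow(k, 2), Pow(k, 2)), k) = Add(Mul(2, Pow(k, 2)), k) = Add(k, Mul(2, Pow(k, 2))))
Function('F')(z) = 55 (Function('F')(z) = Mul(5, Add(1, Mul(2, 5))) = Mul(5, Add(1, 10)) = Mul(5, 11) = 55)
Add(Add(-18768, Function('F')(Pow(Add(85, -29), Rational(1, 2)))), 19288) = Add(Add(-18768, 55), 19288) = Add(-18713, 19288) = 575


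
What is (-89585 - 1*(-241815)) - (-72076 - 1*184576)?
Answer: 408882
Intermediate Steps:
(-89585 - 1*(-241815)) - (-72076 - 1*184576) = (-89585 + 241815) - (-72076 - 184576) = 152230 - 1*(-256652) = 152230 + 256652 = 408882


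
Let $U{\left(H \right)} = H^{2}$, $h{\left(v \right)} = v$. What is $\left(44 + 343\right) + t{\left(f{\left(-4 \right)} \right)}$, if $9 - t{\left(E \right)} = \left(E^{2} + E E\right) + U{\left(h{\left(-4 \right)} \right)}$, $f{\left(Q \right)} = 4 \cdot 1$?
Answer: $348$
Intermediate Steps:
$f{\left(Q \right)} = 4$
$t{\left(E \right)} = -7 - 2 E^{2}$ ($t{\left(E \right)} = 9 - \left(\left(E^{2} + E E\right) + \left(-4\right)^{2}\right) = 9 - \left(\left(E^{2} + E^{2}\right) + 16\right) = 9 - \left(2 E^{2} + 16\right) = 9 - \left(16 + 2 E^{2}\right) = -7 - 2 E^{2}$)
$\left(44 + 343\right) + t{\left(f{\left(-4 \right)} \right)} = \left(44 + 343\right) - \left(7 + 2 \cdot 4^{2}\right) = 387 - 39 = 348$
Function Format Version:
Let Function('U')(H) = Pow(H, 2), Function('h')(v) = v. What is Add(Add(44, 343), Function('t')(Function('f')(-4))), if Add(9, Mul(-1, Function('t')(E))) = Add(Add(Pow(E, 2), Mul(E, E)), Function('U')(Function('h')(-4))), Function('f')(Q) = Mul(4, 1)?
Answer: 348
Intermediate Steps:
Function('f')(Q) = 4
Function('t')(E) = Add(-7, Mul(-2, Pow(E, 2))) (Function('t')(E) = Add(9, Mul(-1, Add(Add(Pow(E, 2), Mul(E, E)), Pow(-4, 2)))) = Add(9, Mul(-1, Add(Add(Pow(E, 2), Pow(E, 2)), 16))) = Add(9, Mul(-1, Add(Mul(2, Pow(E, 2)), 16))) = Add(9, Mul(-1, Add(16, Mul(2, Pow(E, 2))))) = Add(9, Add(-16, Mul(-2, Pow(E, 2)))) = Add(-7, Mul(-2, Pow(E, 2))))
Add(Add(44, 343), Function('t')(Function('f')(-4))) = Add(Add(44, 343), Add(-7, Mul(-2, Pow(4, 2)))) = Add(387, Add(-7, Mul(-2, 16))) = Add(387, Add(-7, -32)) = Add(387, -39) = 348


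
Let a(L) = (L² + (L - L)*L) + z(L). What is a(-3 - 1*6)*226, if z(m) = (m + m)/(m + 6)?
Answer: 19662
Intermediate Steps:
z(m) = 2*m/(6 + m) (z(m) = (2*m)/(6 + m) = 2*m/(6 + m))
a(L) = L² + 2*L/(6 + L) (a(L) = (L² + (L - L)*L) + 2*L/(6 + L) = (L² + 0*L) + 2*L/(6 + L) = (L² + 0) + 2*L/(6 + L) = L² + 2*L/(6 + L))
a(-3 - 1*6)*226 = ((-3 - 1*6)*(2 + (-3 - 1*6)*(6 + (-3 - 1*6)))/(6 + (-3 - 1*6)))*226 = ((-3 - 6)*(2 + (-3 - 6)*(6 + (-3 - 6)))/(6 + (-3 - 6)))*226 = -9*(2 - 9*(6 - 9))/(6 - 9)*226 = -9*(2 - 9*(-3))/(-3)*226 = -9*(-⅓)*(2 + 27)*226 = -9*(-⅓)*29*226 = 87*226 = 19662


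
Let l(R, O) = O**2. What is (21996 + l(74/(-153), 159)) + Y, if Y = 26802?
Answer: 74079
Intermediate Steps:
(21996 + l(74/(-153), 159)) + Y = (21996 + 159**2) + 26802 = (21996 + 25281) + 26802 = 47277 + 26802 = 74079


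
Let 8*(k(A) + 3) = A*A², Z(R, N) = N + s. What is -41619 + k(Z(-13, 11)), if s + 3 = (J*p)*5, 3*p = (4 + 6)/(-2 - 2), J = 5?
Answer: -72379349/1728 ≈ -41886.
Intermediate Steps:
p = -⅚ (p = ((4 + 6)/(-2 - 2))/3 = (10/(-4))/3 = (10*(-¼))/3 = (⅓)*(-5/2) = -⅚ ≈ -0.83333)
s = -143/6 (s = -3 + (5*(-⅚))*5 = -3 - 25/6*5 = -3 - 125/6 = -143/6 ≈ -23.833)
Z(R, N) = -143/6 + N (Z(R, N) = N - 143/6 = -143/6 + N)
k(A) = -3 + A³/8 (k(A) = -3 + (A*A²)/8 = -3 + A³/8)
-41619 + k(Z(-13, 11)) = -41619 + (-3 + (-143/6 + 11)³/8) = -41619 + (-3 + (-77/6)³/8) = -41619 + (-3 + (⅛)*(-456533/216)) = -41619 + (-3 - 456533/1728) = -41619 - 461717/1728 = -72379349/1728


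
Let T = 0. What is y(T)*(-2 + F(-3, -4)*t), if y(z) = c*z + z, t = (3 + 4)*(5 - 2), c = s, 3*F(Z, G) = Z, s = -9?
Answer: 0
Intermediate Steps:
F(Z, G) = Z/3
c = -9
t = 21 (t = 7*3 = 21)
y(z) = -8*z (y(z) = -9*z + z = -8*z)
y(T)*(-2 + F(-3, -4)*t) = (-8*0)*(-2 + ((⅓)*(-3))*21) = 0*(-2 - 1*21) = 0*(-2 - 21) = 0*(-23) = 0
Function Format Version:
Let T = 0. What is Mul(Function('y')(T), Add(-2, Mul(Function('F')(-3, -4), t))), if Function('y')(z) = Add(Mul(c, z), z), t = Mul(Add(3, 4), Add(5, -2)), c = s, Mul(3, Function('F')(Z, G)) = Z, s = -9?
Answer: 0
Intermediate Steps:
Function('F')(Z, G) = Mul(Rational(1, 3), Z)
c = -9
t = 21 (t = Mul(7, 3) = 21)
Function('y')(z) = Mul(-8, z) (Function('y')(z) = Add(Mul(-9, z), z) = Mul(-8, z))
Mul(Function('y')(T), Add(-2, Mul(Function('F')(-3, -4), t))) = Mul(Mul(-8, 0), Add(-2, Mul(Mul(Rational(1, 3), -3), 21))) = Mul(0, Add(-2, Mul(-1, 21))) = Mul(0, Add(-2, -21)) = Mul(0, -23) = 0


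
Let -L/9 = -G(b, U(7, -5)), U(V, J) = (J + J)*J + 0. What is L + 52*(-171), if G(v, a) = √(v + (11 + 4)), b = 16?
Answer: -8892 + 9*√31 ≈ -8841.9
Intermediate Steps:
U(V, J) = 2*J² (U(V, J) = (2*J)*J + 0 = 2*J² + 0 = 2*J²)
G(v, a) = √(15 + v) (G(v, a) = √(v + 15) = √(15 + v))
L = 9*√31 (L = -(-9)*√(15 + 16) = -(-9)*√31 = 9*√31 ≈ 50.110)
L + 52*(-171) = 9*√31 + 52*(-171) = 9*√31 - 8892 = -8892 + 9*√31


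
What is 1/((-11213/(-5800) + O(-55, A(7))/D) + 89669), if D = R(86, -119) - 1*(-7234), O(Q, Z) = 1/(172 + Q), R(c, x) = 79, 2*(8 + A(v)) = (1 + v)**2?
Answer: 4962601800/445001134888273 ≈ 1.1152e-5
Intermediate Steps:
A(v) = -8 + (1 + v)**2/2
D = 7313 (D = 79 - 1*(-7234) = 79 + 7234 = 7313)
1/((-11213/(-5800) + O(-55, A(7))/D) + 89669) = 1/((-11213/(-5800) + 1/((172 - 55)*7313)) + 89669) = 1/((-11213*(-1/5800) + (1/7313)/117) + 89669) = 1/((11213/5800 + (1/117)*(1/7313)) + 89669) = 1/((11213/5800 + 1/855621) + 89669) = 1/(9594084073/4962601800 + 89669) = 1/(445001134888273/4962601800) = 4962601800/445001134888273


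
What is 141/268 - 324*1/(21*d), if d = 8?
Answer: -2631/1876 ≈ -1.4025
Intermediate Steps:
141/268 - 324*1/(21*d) = 141/268 - 324/((8*3)*7) = 141*(1/268) - 324/(24*7) = 141/268 - 324/168 = 141/268 - 324*1/168 = 141/268 - 27/14 = -2631/1876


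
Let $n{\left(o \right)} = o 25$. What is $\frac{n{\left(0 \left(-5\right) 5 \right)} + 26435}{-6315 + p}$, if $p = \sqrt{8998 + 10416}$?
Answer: $- \frac{166937025}{39859811} - \frac{26435 \sqrt{19414}}{39859811} \approx -4.2805$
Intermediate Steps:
$p = \sqrt{19414} \approx 139.33$
$n{\left(o \right)} = 25 o$
$\frac{n{\left(0 \left(-5\right) 5 \right)} + 26435}{-6315 + p} = \frac{25 \cdot 0 \left(-5\right) 5 + 26435}{-6315 + \sqrt{19414}} = \frac{25 \cdot 0 \cdot 5 + 26435}{-6315 + \sqrt{19414}} = \frac{25 \cdot 0 + 26435}{-6315 + \sqrt{19414}} = \frac{0 + 26435}{-6315 + \sqrt{19414}} = \frac{26435}{-6315 + \sqrt{19414}}$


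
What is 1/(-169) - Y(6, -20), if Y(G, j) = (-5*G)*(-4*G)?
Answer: -121681/169 ≈ -720.01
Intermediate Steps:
Y(G, j) = 20*G**2
1/(-169) - Y(6, -20) = 1/(-169) - 20*6**2 = -1/169 - 20*36 = -1/169 - 1*720 = -1/169 - 720 = -121681/169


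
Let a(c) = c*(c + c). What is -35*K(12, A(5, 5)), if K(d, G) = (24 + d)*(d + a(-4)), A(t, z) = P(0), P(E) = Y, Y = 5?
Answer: -55440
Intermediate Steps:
a(c) = 2*c² (a(c) = c*(2*c) = 2*c²)
P(E) = 5
A(t, z) = 5
K(d, G) = (24 + d)*(32 + d) (K(d, G) = (24 + d)*(d + 2*(-4)²) = (24 + d)*(d + 2*16) = (24 + d)*(d + 32) = (24 + d)*(32 + d))
-35*K(12, A(5, 5)) = -35*(768 + 12² + 56*12) = -35*(768 + 144 + 672) = -35*1584 = -55440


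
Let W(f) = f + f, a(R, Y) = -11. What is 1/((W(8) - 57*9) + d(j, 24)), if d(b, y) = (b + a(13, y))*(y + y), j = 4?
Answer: -1/833 ≈ -0.0012005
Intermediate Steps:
W(f) = 2*f
d(b, y) = 2*y*(-11 + b) (d(b, y) = (b - 11)*(y + y) = (-11 + b)*(2*y) = 2*y*(-11 + b))
1/((W(8) - 57*9) + d(j, 24)) = 1/((2*8 - 57*9) + 2*24*(-11 + 4)) = 1/((16 - 513) + 2*24*(-7)) = 1/(-497 - 336) = 1/(-833) = -1/833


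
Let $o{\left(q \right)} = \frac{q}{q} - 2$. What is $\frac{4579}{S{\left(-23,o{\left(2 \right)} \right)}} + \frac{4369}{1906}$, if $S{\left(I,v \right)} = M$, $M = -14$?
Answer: $- \frac{2166602}{6671} \approx -324.78$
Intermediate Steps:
$o{\left(q \right)} = -1$ ($o{\left(q \right)} = 1 - 2 = -1$)
$S{\left(I,v \right)} = -14$
$\frac{4579}{S{\left(-23,o{\left(2 \right)} \right)}} + \frac{4369}{1906} = \frac{4579}{-14} + \frac{4369}{1906} = 4579 \left(- \frac{1}{14}\right) + 4369 \cdot \frac{1}{1906} = - \frac{4579}{14} + \frac{4369}{1906} = - \frac{2166602}{6671}$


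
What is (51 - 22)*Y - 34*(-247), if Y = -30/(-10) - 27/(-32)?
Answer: 272303/32 ≈ 8509.5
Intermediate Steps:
Y = 123/32 (Y = -30*(-1/10) - 27*(-1/32) = 3 + 27/32 = 123/32 ≈ 3.8438)
(51 - 22)*Y - 34*(-247) = (51 - 22)*(123/32) - 34*(-247) = 29*(123/32) - 1*(-8398) = 3567/32 + 8398 = 272303/32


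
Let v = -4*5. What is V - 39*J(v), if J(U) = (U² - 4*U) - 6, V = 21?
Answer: -18465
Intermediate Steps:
v = -20
J(U) = -6 + U² - 4*U
V - 39*J(v) = 21 - 39*(-6 + (-20)² - 4*(-20)) = 21 - 39*(-6 + 400 + 80) = 21 - 39*474 = 21 - 18486 = -18465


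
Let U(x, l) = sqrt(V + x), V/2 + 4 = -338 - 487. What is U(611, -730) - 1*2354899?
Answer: -2354899 + I*sqrt(1047) ≈ -2.3549e+6 + 32.357*I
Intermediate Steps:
V = -1658 (V = -8 + 2*(-338 - 487) = -8 + 2*(-825) = -8 - 1650 = -1658)
U(x, l) = sqrt(-1658 + x)
U(611, -730) - 1*2354899 = sqrt(-1658 + 611) - 1*2354899 = sqrt(-1047) - 2354899 = I*sqrt(1047) - 2354899 = -2354899 + I*sqrt(1047)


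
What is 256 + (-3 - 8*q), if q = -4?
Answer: 285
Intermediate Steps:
256 + (-3 - 8*q) = 256 + (-3 - 8*(-4)) = 256 + (-3 + 32) = 256 + 29 = 285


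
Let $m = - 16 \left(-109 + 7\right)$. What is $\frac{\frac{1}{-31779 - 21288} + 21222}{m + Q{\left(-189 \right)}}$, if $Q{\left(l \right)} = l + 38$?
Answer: $\frac{1126187873}{78592227} \approx 14.33$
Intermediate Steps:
$m = 1632$ ($m = \left(-16\right) \left(-102\right) = 1632$)
$Q{\left(l \right)} = 38 + l$
$\frac{\frac{1}{-31779 - 21288} + 21222}{m + Q{\left(-189 \right)}} = \frac{\frac{1}{-31779 - 21288} + 21222}{1632 + \left(38 - 189\right)} = \frac{\frac{1}{-53067} + 21222}{1632 - 151} = \frac{- \frac{1}{53067} + 21222}{1481} = \frac{1126187873}{53067} \cdot \frac{1}{1481} = \frac{1126187873}{78592227}$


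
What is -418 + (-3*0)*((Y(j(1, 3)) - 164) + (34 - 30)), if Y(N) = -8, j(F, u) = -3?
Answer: -418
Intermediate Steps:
-418 + (-3*0)*((Y(j(1, 3)) - 164) + (34 - 30)) = -418 + (-3*0)*((-8 - 164) + (34 - 30)) = -418 + 0*(-172 + 4) = -418 + 0*(-168) = -418 + 0 = -418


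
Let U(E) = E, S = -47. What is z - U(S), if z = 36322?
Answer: 36369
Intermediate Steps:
z - U(S) = 36322 - 1*(-47) = 36322 + 47 = 36369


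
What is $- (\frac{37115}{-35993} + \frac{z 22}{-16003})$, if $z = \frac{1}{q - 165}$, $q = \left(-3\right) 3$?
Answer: $\frac{51673371092}{50111650173} \approx 1.0312$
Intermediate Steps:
$q = -9$
$z = - \frac{1}{174}$ ($z = \frac{1}{-9 - 165} = \frac{1}{-174} = - \frac{1}{174} \approx -0.0057471$)
$- (\frac{37115}{-35993} + \frac{z 22}{-16003}) = - (\frac{37115}{-35993} + \frac{\left(- \frac{1}{174}\right) 22}{-16003}) = - (37115 \left(- \frac{1}{35993}\right) - - \frac{11}{1392261}) = - (- \frac{37115}{35993} + \frac{11}{1392261}) = \left(-1\right) \left(- \frac{51673371092}{50111650173}\right) = \frac{51673371092}{50111650173}$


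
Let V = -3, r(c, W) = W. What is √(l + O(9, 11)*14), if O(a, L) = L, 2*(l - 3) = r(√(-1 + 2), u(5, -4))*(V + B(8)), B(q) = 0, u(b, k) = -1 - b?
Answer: √166 ≈ 12.884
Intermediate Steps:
l = 12 (l = 3 + ((-1 - 1*5)*(-3 + 0))/2 = 3 + ((-1 - 5)*(-3))/2 = 3 + (-6*(-3))/2 = 3 + (½)*18 = 3 + 9 = 12)
√(l + O(9, 11)*14) = √(12 + 11*14) = √(12 + 154) = √166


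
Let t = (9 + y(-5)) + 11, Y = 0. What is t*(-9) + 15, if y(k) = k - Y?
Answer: -120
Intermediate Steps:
y(k) = k (y(k) = k - 1*0 = k + 0 = k)
t = 15 (t = (9 - 5) + 11 = 4 + 11 = 15)
t*(-9) + 15 = 15*(-9) + 15 = -135 + 15 = -120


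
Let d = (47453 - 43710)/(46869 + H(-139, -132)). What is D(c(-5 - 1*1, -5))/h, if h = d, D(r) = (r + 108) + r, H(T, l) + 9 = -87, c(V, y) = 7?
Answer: 5706306/3743 ≈ 1524.5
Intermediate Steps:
H(T, l) = -96 (H(T, l) = -9 - 87 = -96)
d = 3743/46773 (d = (47453 - 43710)/(46869 - 96) = 3743/46773 ≈ 0.080025)
D(r) = 108 + 2*r (D(r) = (108 + r) + r = 108 + 2*r)
h = 3743/46773 ≈ 0.080025
D(c(-5 - 1*1, -5))/h = (108 + 2*7)/(3743/46773) = (108 + 14)*(46773/3743) = 122*(46773/3743) = 5706306/3743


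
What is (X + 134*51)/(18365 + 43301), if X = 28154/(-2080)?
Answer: 7093283/64132640 ≈ 0.11060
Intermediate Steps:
X = -14077/1040 (X = 28154*(-1/2080) = -14077/1040 ≈ -13.536)
(X + 134*51)/(18365 + 43301) = (-14077/1040 + 134*51)/(18365 + 43301) = (-14077/1040 + 6834)/61666 = (7093283/1040)*(1/61666) = 7093283/64132640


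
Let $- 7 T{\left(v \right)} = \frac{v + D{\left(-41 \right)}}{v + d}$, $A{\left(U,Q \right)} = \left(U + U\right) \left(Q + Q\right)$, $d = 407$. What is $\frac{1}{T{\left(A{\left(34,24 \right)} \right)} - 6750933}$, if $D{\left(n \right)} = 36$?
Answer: $- \frac{25697}{173478728601} \approx -1.4813 \cdot 10^{-7}$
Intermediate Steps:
$A{\left(U,Q \right)} = 4 Q U$ ($A{\left(U,Q \right)} = 2 U 2 Q = 4 Q U$)
$T{\left(v \right)} = - \frac{36 + v}{7 \left(407 + v\right)}$ ($T{\left(v \right)} = - \frac{\left(v + 36\right) \frac{1}{v + 407}}{7} = - \frac{\left(36 + v\right) \frac{1}{407 + v}}{7} = - \frac{\frac{1}{407 + v} \left(36 + v\right)}{7} = - \frac{36 + v}{7 \left(407 + v\right)}$)
$\frac{1}{T{\left(A{\left(34,24 \right)} \right)} - 6750933} = \frac{1}{\frac{-36 - 4 \cdot 24 \cdot 34}{7 \left(407 + 4 \cdot 24 \cdot 34\right)} - 6750933} = \frac{1}{\frac{-36 - 3264}{7 \left(407 + 3264\right)} - 6750933} = \frac{1}{\frac{-36 - 3264}{7 \cdot 3671} - 6750933} = \frac{1}{\frac{1}{7} \cdot \frac{1}{3671} \left(-3300\right) - 6750933} = \frac{1}{- \frac{3300}{25697} - 6750933} = \frac{1}{- \frac{173478728601}{25697}} = - \frac{25697}{173478728601}$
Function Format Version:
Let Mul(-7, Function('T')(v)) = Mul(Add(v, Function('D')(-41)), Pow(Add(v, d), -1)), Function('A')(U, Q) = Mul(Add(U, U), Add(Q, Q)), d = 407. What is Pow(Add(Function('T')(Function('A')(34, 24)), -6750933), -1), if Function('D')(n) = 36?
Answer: Rational(-25697, 173478728601) ≈ -1.4813e-7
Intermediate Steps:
Function('A')(U, Q) = Mul(4, Q, U) (Function('A')(U, Q) = Mul(Mul(2, U), Mul(2, Q)) = Mul(4, Q, U))
Function('T')(v) = Mul(Rational(-1, 7), Pow(Add(407, v), -1), Add(36, v)) (Function('T')(v) = Mul(Rational(-1, 7), Mul(Add(v, 36), Pow(Add(v, 407), -1))) = Mul(Rational(-1, 7), Mul(Add(36, v), Pow(Add(407, v), -1))) = Mul(Rational(-1, 7), Mul(Pow(Add(407, v), -1), Add(36, v))) = Mul(Rational(-1, 7), Pow(Add(407, v), -1), Add(36, v)))
Pow(Add(Function('T')(Function('A')(34, 24)), -6750933), -1) = Pow(Add(Mul(Rational(1, 7), Pow(Add(407, Mul(4, 24, 34)), -1), Add(-36, Mul(-1, Mul(4, 24, 34)))), -6750933), -1) = Pow(Add(Mul(Rational(1, 7), Pow(Add(407, 3264), -1), Add(-36, Mul(-1, 3264))), -6750933), -1) = Pow(Add(Mul(Rational(1, 7), Pow(3671, -1), Add(-36, -3264)), -6750933), -1) = Pow(Add(Mul(Rational(1, 7), Rational(1, 3671), -3300), -6750933), -1) = Pow(Add(Rational(-3300, 25697), -6750933), -1) = Pow(Rational(-173478728601, 25697), -1) = Rational(-25697, 173478728601)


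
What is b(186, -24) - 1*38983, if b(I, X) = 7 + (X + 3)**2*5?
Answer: -36771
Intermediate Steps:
b(I, X) = 7 + 5*(3 + X)**2 (b(I, X) = 7 + (3 + X)**2*5 = 7 + 5*(3 + X)**2)
b(186, -24) - 1*38983 = (7 + 5*(3 - 24)**2) - 1*38983 = (7 + 5*(-21)**2) - 38983 = (7 + 5*441) - 38983 = (7 + 2205) - 38983 = 2212 - 38983 = -36771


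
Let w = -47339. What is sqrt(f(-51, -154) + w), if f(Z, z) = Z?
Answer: I*sqrt(47390) ≈ 217.69*I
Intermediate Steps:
sqrt(f(-51, -154) + w) = sqrt(-51 - 47339) = sqrt(-47390) = I*sqrt(47390)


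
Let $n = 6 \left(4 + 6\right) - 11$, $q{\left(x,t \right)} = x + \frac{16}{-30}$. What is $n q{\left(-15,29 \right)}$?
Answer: $- \frac{11417}{15} \approx -761.13$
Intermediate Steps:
$q{\left(x,t \right)} = - \frac{8}{15} + x$ ($q{\left(x,t \right)} = x + 16 \left(- \frac{1}{30}\right) = x - \frac{8}{15} = - \frac{8}{15} + x$)
$n = 49$ ($n = 6 \cdot 10 - 11 = 60 - 11 = 49$)
$n q{\left(-15,29 \right)} = 49 \left(- \frac{8}{15} - 15\right) = 49 \left(- \frac{233}{15}\right) = - \frac{11417}{15}$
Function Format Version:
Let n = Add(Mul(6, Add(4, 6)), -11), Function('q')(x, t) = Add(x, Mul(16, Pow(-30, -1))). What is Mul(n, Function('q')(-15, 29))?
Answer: Rational(-11417, 15) ≈ -761.13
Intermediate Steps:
Function('q')(x, t) = Add(Rational(-8, 15), x) (Function('q')(x, t) = Add(x, Mul(16, Rational(-1, 30))) = Add(x, Rational(-8, 15)) = Add(Rational(-8, 15), x))
n = 49 (n = Add(Mul(6, 10), -11) = Add(60, -11) = 49)
Mul(n, Function('q')(-15, 29)) = Mul(49, Add(Rational(-8, 15), -15)) = Mul(49, Rational(-233, 15)) = Rational(-11417, 15)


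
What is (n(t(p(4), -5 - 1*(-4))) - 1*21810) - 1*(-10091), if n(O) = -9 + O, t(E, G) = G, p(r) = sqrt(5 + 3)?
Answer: -11729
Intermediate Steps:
p(r) = 2*sqrt(2) (p(r) = sqrt(8) = 2*sqrt(2))
(n(t(p(4), -5 - 1*(-4))) - 1*21810) - 1*(-10091) = ((-9 + (-5 - 1*(-4))) - 1*21810) - 1*(-10091) = ((-9 + (-5 + 4)) - 21810) + 10091 = ((-9 - 1) - 21810) + 10091 = (-10 - 21810) + 10091 = -21820 + 10091 = -11729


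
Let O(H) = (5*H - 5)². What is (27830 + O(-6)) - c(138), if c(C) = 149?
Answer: 28906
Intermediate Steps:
O(H) = (-5 + 5*H)²
(27830 + O(-6)) - c(138) = (27830 + 25*(-1 - 6)²) - 1*149 = (27830 + 25*(-7)²) - 149 = (27830 + 25*49) - 149 = (27830 + 1225) - 149 = 29055 - 149 = 28906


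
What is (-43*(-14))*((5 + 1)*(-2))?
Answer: -7224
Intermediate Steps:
(-43*(-14))*((5 + 1)*(-2)) = 602*(6*(-2)) = 602*(-12) = -7224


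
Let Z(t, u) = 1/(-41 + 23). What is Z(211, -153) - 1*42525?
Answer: -765451/18 ≈ -42525.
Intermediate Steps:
Z(t, u) = -1/18 (Z(t, u) = 1/(-18) = -1/18)
Z(211, -153) - 1*42525 = -1/18 - 1*42525 = -1/18 - 42525 = -765451/18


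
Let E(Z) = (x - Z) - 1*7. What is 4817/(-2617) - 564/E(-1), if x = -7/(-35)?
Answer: 7240247/75893 ≈ 95.401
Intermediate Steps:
x = ⅕ (x = -7*(-1/35) = ⅕ ≈ 0.20000)
E(Z) = -34/5 - Z (E(Z) = (⅕ - Z) - 1*7 = (⅕ - Z) - 7 = -34/5 - Z)
4817/(-2617) - 564/E(-1) = 4817/(-2617) - 564/(-34/5 - 1*(-1)) = 4817*(-1/2617) - 564/(-34/5 + 1) = -4817/2617 - 564/(-29/5) = -4817/2617 - 564*(-5/29) = -4817/2617 + 2820/29 = 7240247/75893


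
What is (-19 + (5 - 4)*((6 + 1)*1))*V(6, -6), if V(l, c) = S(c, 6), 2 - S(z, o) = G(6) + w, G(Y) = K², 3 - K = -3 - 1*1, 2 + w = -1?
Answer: 528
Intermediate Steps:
w = -3 (w = -2 - 1 = -3)
K = 7 (K = 3 - (-3 - 1*1) = 3 - (-3 - 1) = 3 - 1*(-4) = 3 + 4 = 7)
G(Y) = 49 (G(Y) = 7² = 49)
S(z, o) = -44 (S(z, o) = 2 - (49 - 3) = 2 - 1*46 = 2 - 46 = -44)
V(l, c) = -44
(-19 + (5 - 4)*((6 + 1)*1))*V(6, -6) = (-19 + (5 - 4)*((6 + 1)*1))*(-44) = (-19 + 1*(7*1))*(-44) = (-19 + 1*7)*(-44) = (-19 + 7)*(-44) = -12*(-44) = 528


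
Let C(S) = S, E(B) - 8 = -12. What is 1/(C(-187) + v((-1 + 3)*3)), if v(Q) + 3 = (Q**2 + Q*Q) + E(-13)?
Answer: -1/122 ≈ -0.0081967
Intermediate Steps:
E(B) = -4 (E(B) = 8 - 12 = -4)
v(Q) = -7 + 2*Q**2 (v(Q) = -3 + ((Q**2 + Q*Q) - 4) = -3 + ((Q**2 + Q**2) - 4) = -3 + (2*Q**2 - 4) = -3 + (-4 + 2*Q**2) = -7 + 2*Q**2)
1/(C(-187) + v((-1 + 3)*3)) = 1/(-187 + (-7 + 2*((-1 + 3)*3)**2)) = 1/(-187 + (-7 + 2*(2*3)**2)) = 1/(-187 + (-7 + 2*6**2)) = 1/(-187 + (-7 + 2*36)) = 1/(-187 + (-7 + 72)) = 1/(-187 + 65) = 1/(-122) = -1/122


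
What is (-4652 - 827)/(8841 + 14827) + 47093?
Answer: 1114591645/23668 ≈ 47093.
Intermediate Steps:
(-4652 - 827)/(8841 + 14827) + 47093 = -5479/23668 + 47093 = 1114591645/23668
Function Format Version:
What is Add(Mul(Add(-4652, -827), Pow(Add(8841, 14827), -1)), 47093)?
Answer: Rational(1114591645, 23668) ≈ 47093.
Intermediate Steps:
Add(Mul(Add(-4652, -827), Pow(Add(8841, 14827), -1)), 47093) = Add(Mul(-5479, Pow(23668, -1)), 47093) = Add(Mul(-5479, Rational(1, 23668)), 47093) = Add(Rational(-5479, 23668), 47093) = Rational(1114591645, 23668)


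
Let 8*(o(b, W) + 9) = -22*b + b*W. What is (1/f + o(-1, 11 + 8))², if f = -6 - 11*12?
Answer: 22705225/304704 ≈ 74.516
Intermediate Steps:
o(b, W) = -9 - 11*b/4 + W*b/8 (o(b, W) = -9 + (-22*b + b*W)/8 = -9 + (-22*b + W*b)/8 = -9 + (-11*b/4 + W*b/8) = -9 - 11*b/4 + W*b/8)
f = -138 (f = -6 - 132 = -138)
(1/f + o(-1, 11 + 8))² = (1/(-138) + (-9 - 11/4*(-1) + (⅛)*(11 + 8)*(-1)))² = (-1/138 + (-9 + 11/4 + (⅛)*19*(-1)))² = (-1/138 + (-9 + 11/4 - 19/8))² = (-1/138 - 69/8)² = (-4765/552)² = 22705225/304704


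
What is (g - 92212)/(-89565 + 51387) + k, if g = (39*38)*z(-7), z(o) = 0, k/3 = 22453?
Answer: 1285862057/19089 ≈ 67361.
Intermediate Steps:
k = 67359 (k = 3*22453 = 67359)
g = 0 (g = (39*38)*0 = 1482*0 = 0)
(g - 92212)/(-89565 + 51387) + k = (0 - 92212)/(-89565 + 51387) + 67359 = -92212/(-38178) + 67359 = -92212*(-1/38178) + 67359 = 46106/19089 + 67359 = 1285862057/19089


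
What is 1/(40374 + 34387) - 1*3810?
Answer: -284839409/74761 ≈ -3810.0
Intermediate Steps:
1/(40374 + 34387) - 1*3810 = 1/74761 - 3810 = -284839409/74761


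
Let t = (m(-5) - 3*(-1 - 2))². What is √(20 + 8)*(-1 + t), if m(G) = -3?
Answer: 70*√7 ≈ 185.20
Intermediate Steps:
t = 36 (t = (-3 - 3*(-1 - 2))² = (-3 - 3*(-3))² = (-3 + 9)² = 6² = 36)
√(20 + 8)*(-1 + t) = √(20 + 8)*(-1 + 36) = √28*35 = (2*√7)*35 = 70*√7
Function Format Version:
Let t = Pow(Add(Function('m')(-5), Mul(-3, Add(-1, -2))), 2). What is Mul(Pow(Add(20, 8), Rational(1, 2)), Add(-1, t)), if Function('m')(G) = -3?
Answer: Mul(70, Pow(7, Rational(1, 2))) ≈ 185.20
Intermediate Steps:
t = 36 (t = Pow(Add(-3, Mul(-3, Add(-1, -2))), 2) = Pow(Add(-3, Mul(-3, -3)), 2) = Pow(Add(-3, 9), 2) = Pow(6, 2) = 36)
Mul(Pow(Add(20, 8), Rational(1, 2)), Add(-1, t)) = Mul(Pow(Add(20, 8), Rational(1, 2)), Add(-1, 36)) = Mul(Pow(28, Rational(1, 2)), 35) = Mul(Mul(2, Pow(7, Rational(1, 2))), 35) = Mul(70, Pow(7, Rational(1, 2)))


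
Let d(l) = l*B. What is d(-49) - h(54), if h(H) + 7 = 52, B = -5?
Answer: 200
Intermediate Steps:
h(H) = 45 (h(H) = -7 + 52 = 45)
d(l) = -5*l (d(l) = l*(-5) = -5*l)
d(-49) - h(54) = -5*(-49) - 1*45 = 245 - 45 = 200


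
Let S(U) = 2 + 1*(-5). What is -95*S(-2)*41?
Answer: 11685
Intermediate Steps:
S(U) = -3 (S(U) = 2 - 5 = -3)
-95*S(-2)*41 = -95*(-3)*41 = 285*41 = 11685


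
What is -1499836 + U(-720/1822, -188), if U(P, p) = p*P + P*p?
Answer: -1366215236/911 ≈ -1.4997e+6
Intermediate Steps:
U(P, p) = 2*P*p (U(P, p) = P*p + P*p = 2*P*p)
-1499836 + U(-720/1822, -188) = -1499836 + 2*(-720/1822)*(-188) = -1499836 + 2*(-720*1/1822)*(-188) = -1499836 + 2*(-360/911)*(-188) = -1499836 + 135360/911 = -1366215236/911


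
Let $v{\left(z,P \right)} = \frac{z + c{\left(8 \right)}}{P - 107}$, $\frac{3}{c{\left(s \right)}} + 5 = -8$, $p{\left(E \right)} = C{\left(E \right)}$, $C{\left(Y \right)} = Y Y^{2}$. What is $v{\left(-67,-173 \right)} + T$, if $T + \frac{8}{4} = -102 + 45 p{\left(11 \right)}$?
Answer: $\frac{108820057}{1820} \approx 59791.0$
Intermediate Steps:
$C{\left(Y \right)} = Y^{3}$
$p{\left(E \right)} = E^{3}$
$c{\left(s \right)} = - \frac{3}{13}$ ($c{\left(s \right)} = \frac{3}{-5 - 8} = \frac{3}{-13} = 3 \left(- \frac{1}{13}\right) = - \frac{3}{13}$)
$T = 59791$ ($T = -2 - \left(102 - 45 \cdot 11^{3}\right) = -2 + \left(-102 + 45 \cdot 1331\right) = -2 + \left(-102 + 59895\right) = -2 + 59793 = 59791$)
$v{\left(z,P \right)} = \frac{- \frac{3}{13} + z}{-107 + P}$ ($v{\left(z,P \right)} = \frac{z - \frac{3}{13}}{P - 107} = \frac{- \frac{3}{13} + z}{-107 + P}$)
$v{\left(-67,-173 \right)} + T = \frac{- \frac{3}{13} - 67}{-107 - 173} + 59791 = \frac{1}{-280} \left(- \frac{874}{13}\right) + 59791 = \left(- \frac{1}{280}\right) \left(- \frac{874}{13}\right) + 59791 = \frac{437}{1820} + 59791 = \frac{108820057}{1820}$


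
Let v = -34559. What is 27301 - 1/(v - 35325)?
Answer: 1907903085/69884 ≈ 27301.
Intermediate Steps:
27301 - 1/(v - 35325) = 27301 - 1/(-34559 - 35325) = 27301 - 1/(-69884) = 27301 - 1*(-1/69884) = 27301 + 1/69884 = 1907903085/69884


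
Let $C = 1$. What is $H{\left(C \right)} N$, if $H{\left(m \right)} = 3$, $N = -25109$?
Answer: $-75327$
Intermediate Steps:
$H{\left(C \right)} N = 3 \left(-25109\right) = -75327$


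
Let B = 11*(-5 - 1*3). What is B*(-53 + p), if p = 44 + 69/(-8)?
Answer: 1551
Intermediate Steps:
p = 283/8 (p = 44 + 69*(-⅛) = 44 - 69/8 = 283/8 ≈ 35.375)
B = -88 (B = 11*(-5 - 3) = 11*(-8) = -88)
B*(-53 + p) = -88*(-53 + 283/8) = -88*(-141/8) = 1551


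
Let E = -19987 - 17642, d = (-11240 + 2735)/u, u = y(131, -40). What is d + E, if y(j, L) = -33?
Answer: -411084/11 ≈ -37371.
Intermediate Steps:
u = -33
d = 2835/11 (d = (-11240 + 2735)/(-33) = -8505*(-1/33) = 2835/11 ≈ 257.73)
E = -37629
d + E = 2835/11 - 37629 = -411084/11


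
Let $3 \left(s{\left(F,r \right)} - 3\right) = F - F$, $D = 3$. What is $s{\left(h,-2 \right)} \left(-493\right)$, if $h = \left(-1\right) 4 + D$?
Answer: $-1479$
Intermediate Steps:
$h = -1$ ($h = \left(-1\right) 4 + 3 = -4 + 3 = -1$)
$s{\left(F,r \right)} = 3$ ($s{\left(F,r \right)} = 3 + \frac{F - F}{3} = 3 + \frac{1}{3} \cdot 0 = 3 + 0 = 3$)
$s{\left(h,-2 \right)} \left(-493\right) = 3 \left(-493\right) = -1479$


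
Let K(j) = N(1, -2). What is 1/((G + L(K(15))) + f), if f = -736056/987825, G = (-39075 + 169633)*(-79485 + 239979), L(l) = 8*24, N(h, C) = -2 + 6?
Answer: 329275/6899554540787748 ≈ 4.7724e-11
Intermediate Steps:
N(h, C) = 4
K(j) = 4
L(l) = 192
G = 20953775652 (G = 130558*160494 = 20953775652)
f = -245352/329275 (f = -736056*1/987825 = -245352/329275 ≈ -0.74513)
1/((G + L(K(15))) + f) = 1/((20953775652 + 192) - 245352/329275) = 1/(20953775844 - 245352/329275) = 1/(6899554540787748/329275) = 329275/6899554540787748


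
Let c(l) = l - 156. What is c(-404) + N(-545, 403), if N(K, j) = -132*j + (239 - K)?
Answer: -52972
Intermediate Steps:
c(l) = -156 + l
N(K, j) = 239 - K - 132*j
c(-404) + N(-545, 403) = (-156 - 404) + (239 - 1*(-545) - 132*403) = -560 + (239 + 545 - 53196) = -560 - 52412 = -52972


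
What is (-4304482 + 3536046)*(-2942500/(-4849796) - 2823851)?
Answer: 2630951647363298664/1212449 ≈ 2.1699e+12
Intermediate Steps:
(-4304482 + 3536046)*(-2942500/(-4849796) - 2823851) = -768436*(-2942500*(-1/4849796) - 2823851) = -768436*(735625/1212449 - 2823851) = -768436*(-3423774585474/1212449) = 2630951647363298664/1212449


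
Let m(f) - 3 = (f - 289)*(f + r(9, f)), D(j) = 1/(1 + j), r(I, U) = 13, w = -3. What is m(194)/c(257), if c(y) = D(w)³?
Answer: 157296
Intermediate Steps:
m(f) = 3 + (-289 + f)*(13 + f) (m(f) = 3 + (f - 289)*(f + 13) = 3 + (-289 + f)*(13 + f))
c(y) = -⅛ (c(y) = (1/(1 - 3))³ = (1/(-2))³ = (-½)³ = -⅛)
m(194)/c(257) = (-3754 + 194² - 276*194)/(-⅛) = (-3754 + 37636 - 53544)*(-8) = -19662*(-8) = 157296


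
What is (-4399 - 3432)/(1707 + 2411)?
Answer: -7831/4118 ≈ -1.9017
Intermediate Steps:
(-4399 - 3432)/(1707 + 2411) = -7831/4118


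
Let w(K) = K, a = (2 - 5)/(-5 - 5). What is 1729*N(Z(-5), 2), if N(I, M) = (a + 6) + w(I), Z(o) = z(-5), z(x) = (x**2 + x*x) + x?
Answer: 886977/10 ≈ 88698.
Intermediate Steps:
z(x) = x + 2*x**2 (z(x) = (x**2 + x**2) + x = 2*x**2 + x = x + 2*x**2)
a = 3/10 (a = -3/(-10) = -3*(-1/10) = 3/10 ≈ 0.30000)
Z(o) = 45 (Z(o) = -5*(1 + 2*(-5)) = -5*(1 - 10) = -5*(-9) = 45)
N(I, M) = 63/10 + I (N(I, M) = (3/10 + 6) + I = 63/10 + I)
1729*N(Z(-5), 2) = 1729*(63/10 + 45) = 1729*(513/10) = 886977/10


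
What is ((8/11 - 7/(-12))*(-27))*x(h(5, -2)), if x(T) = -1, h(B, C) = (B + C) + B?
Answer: 1557/44 ≈ 35.386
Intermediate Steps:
h(B, C) = C + 2*B
((8/11 - 7/(-12))*(-27))*x(h(5, -2)) = ((8/11 - 7/(-12))*(-27))*(-1) = ((8*(1/11) - 7*(-1/12))*(-27))*(-1) = ((8/11 + 7/12)*(-27))*(-1) = ((173/132)*(-27))*(-1) = -1557/44*(-1) = 1557/44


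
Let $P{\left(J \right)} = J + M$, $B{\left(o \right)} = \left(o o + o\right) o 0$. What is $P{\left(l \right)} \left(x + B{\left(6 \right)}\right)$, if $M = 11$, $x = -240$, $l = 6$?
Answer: $-4080$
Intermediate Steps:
$B{\left(o \right)} = 0$ ($B{\left(o \right)} = \left(o^{2} + o\right) o 0 = \left(o + o^{2}\right) o 0 = o \left(o + o^{2}\right) 0 = 0$)
$P{\left(J \right)} = 11 + J$ ($P{\left(J \right)} = J + 11 = 11 + J$)
$P{\left(l \right)} \left(x + B{\left(6 \right)}\right) = \left(11 + 6\right) \left(-240 + 0\right) = 17 \left(-240\right) = -4080$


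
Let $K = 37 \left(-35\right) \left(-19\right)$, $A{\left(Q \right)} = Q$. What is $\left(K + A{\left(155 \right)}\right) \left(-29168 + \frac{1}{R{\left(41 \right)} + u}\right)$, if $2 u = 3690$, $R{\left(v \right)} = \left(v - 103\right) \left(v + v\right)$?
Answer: $- \frac{2339204788280}{3239} \approx -7.222 \cdot 10^{8}$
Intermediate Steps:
$R{\left(v \right)} = 2 v \left(-103 + v\right)$ ($R{\left(v \right)} = \left(-103 + v\right) 2 v = 2 v \left(-103 + v\right)$)
$u = 1845$ ($u = \frac{1}{2} \cdot 3690 = 1845$)
$K = 24605$ ($K = \left(-1295\right) \left(-19\right) = 24605$)
$\left(K + A{\left(155 \right)}\right) \left(-29168 + \frac{1}{R{\left(41 \right)} + u}\right) = \left(24605 + 155\right) \left(-29168 + \frac{1}{2 \cdot 41 \left(-103 + 41\right) + 1845}\right) = 24760 \left(-29168 + \frac{1}{2 \cdot 41 \left(-62\right) + 1845}\right) = 24760 \left(-29168 + \frac{1}{-5084 + 1845}\right) = 24760 \left(-29168 + \frac{1}{-3239}\right) = 24760 \left(-29168 - \frac{1}{3239}\right) = 24760 \left(- \frac{94475153}{3239}\right) = - \frac{2339204788280}{3239}$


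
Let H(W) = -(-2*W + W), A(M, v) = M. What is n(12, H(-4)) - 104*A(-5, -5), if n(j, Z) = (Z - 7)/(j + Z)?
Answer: 4149/8 ≈ 518.63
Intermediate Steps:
H(W) = W (H(W) = -(-1)*W = W)
n(j, Z) = (-7 + Z)/(Z + j)
n(12, H(-4)) - 104*A(-5, -5) = (-7 - 4)/(-4 + 12) - 104*(-5) = -11/8 + 520 = 4149/8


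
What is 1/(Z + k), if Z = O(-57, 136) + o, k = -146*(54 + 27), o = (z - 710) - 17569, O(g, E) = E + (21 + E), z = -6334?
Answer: -1/36146 ≈ -2.7666e-5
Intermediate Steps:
O(g, E) = 21 + 2*E
o = -24613 (o = (-6334 - 710) - 17569 = -7044 - 17569 = -24613)
k = -11826 (k = -146*81 = -11826)
Z = -24320 (Z = (21 + 2*136) - 24613 = (21 + 272) - 24613 = 293 - 24613 = -24320)
1/(Z + k) = 1/(-24320 - 11826) = 1/(-36146) = -1/36146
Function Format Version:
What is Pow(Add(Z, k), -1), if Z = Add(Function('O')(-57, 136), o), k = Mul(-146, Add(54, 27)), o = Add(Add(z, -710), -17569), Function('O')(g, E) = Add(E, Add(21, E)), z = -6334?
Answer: Rational(-1, 36146) ≈ -2.7666e-5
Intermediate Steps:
Function('O')(g, E) = Add(21, Mul(2, E))
o = -24613 (o = Add(Add(-6334, -710), -17569) = Add(-7044, -17569) = -24613)
k = -11826 (k = Mul(-146, 81) = -11826)
Z = -24320 (Z = Add(Add(21, Mul(2, 136)), -24613) = Add(Add(21, 272), -24613) = Add(293, -24613) = -24320)
Pow(Add(Z, k), -1) = Pow(Add(-24320, -11826), -1) = Pow(-36146, -1) = Rational(-1, 36146)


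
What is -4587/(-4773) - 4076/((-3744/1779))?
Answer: 961865845/496392 ≈ 1937.7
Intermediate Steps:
-4587/(-4773) - 4076/((-3744/1779)) = -4587*(-1/4773) - 4076/((-3744*1/1779)) = 1529/1591 - 4076/(-1248/593) = 1529/1591 - 4076*(-593/1248) = 1529/1591 + 604267/312 = 961865845/496392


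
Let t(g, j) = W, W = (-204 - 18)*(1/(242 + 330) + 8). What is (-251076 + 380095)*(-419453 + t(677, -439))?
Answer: -1413011455045/26 ≈ -5.4347e+10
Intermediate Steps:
W = -508047/286 (W = -222*(1/572 + 8) = -222*4577/572 = -508047/286 ≈ -1776.4)
t(g, j) = -508047/286
(-251076 + 380095)*(-419453 + t(677, -439)) = (-251076 + 380095)*(-419453 - 508047/286) = 129019*(-120471605/286) = -1413011455045/26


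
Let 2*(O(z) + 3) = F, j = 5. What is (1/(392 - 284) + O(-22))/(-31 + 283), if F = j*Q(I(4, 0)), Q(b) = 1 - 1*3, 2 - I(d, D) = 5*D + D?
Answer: -863/27216 ≈ -0.031709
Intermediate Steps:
I(d, D) = 2 - 6*D (I(d, D) = 2 - (5*D + D) = 2 - 6*D)
Q(b) = -2 (Q(b) = 1 - 3 = -2)
F = -10 (F = 5*(-2) = -10)
O(z) = -8 (O(z) = -3 + (½)*(-10) = -3 - 5 = -8)
(1/(392 - 284) + O(-22))/(-31 + 283) = (1/(392 - 284) - 8)/(-31 + 283) = (1/108 - 8)/252 = (1/108 - 8)*(1/252) = -863/108*1/252 = -863/27216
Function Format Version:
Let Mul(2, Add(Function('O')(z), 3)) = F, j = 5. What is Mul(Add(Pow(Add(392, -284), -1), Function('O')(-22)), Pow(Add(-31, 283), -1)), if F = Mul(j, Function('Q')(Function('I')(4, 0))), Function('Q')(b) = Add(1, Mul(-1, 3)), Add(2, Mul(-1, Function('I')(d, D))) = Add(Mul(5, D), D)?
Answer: Rational(-863, 27216) ≈ -0.031709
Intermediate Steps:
Function('I')(d, D) = Add(2, Mul(-6, D)) (Function('I')(d, D) = Add(2, Mul(-1, Add(Mul(5, D), D))) = Add(2, Mul(-1, Mul(6, D))) = Add(2, Mul(-6, D)))
Function('Q')(b) = -2 (Function('Q')(b) = Add(1, -3) = -2)
F = -10 (F = Mul(5, -2) = -10)
Function('O')(z) = -8 (Function('O')(z) = Add(-3, Mul(Rational(1, 2), -10)) = Add(-3, -5) = -8)
Mul(Add(Pow(Add(392, -284), -1), Function('O')(-22)), Pow(Add(-31, 283), -1)) = Mul(Add(Pow(Add(392, -284), -1), -8), Pow(Add(-31, 283), -1)) = Mul(Add(Pow(108, -1), -8), Pow(252, -1)) = Mul(Add(Rational(1, 108), -8), Rational(1, 252)) = Mul(Rational(-863, 108), Rational(1, 252)) = Rational(-863, 27216)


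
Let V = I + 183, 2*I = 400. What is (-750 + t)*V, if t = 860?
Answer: 42130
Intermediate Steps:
I = 200 (I = (½)*400 = 200)
V = 383 (V = 200 + 183 = 383)
(-750 + t)*V = (-750 + 860)*383 = 110*383 = 42130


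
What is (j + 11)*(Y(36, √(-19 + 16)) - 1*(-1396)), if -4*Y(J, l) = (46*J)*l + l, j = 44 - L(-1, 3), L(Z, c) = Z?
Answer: 78176 - 23198*I*√3 ≈ 78176.0 - 40180.0*I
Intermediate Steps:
j = 45 (j = 44 - 1*(-1) = 44 + 1 = 45)
Y(J, l) = -l/4 - 23*J*l/2 (Y(J, l) = -((46*J)*l + l)/4 = -(46*J*l + l)/4 = -(l + 46*J*l)/4 = -l/4 - 23*J*l/2)
(j + 11)*(Y(36, √(-19 + 16)) - 1*(-1396)) = (45 + 11)*(-√(-19 + 16)*(1 + 46*36)/4 - 1*(-1396)) = 56*(-√(-3)*(1 + 1656)/4 + 1396) = 56*(-¼*I*√3*1657 + 1396) = 56*(-1657*I*√3/4 + 1396) = 56*(1396 - 1657*I*√3/4) = 78176 - 23198*I*√3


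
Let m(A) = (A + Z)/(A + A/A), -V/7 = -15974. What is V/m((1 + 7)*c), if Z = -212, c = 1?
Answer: -167727/34 ≈ -4933.1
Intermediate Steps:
V = 111818 (V = -7*(-15974) = 111818)
m(A) = (-212 + A)/(1 + A) (m(A) = (A - 212)/(A + A/A) = (-212 + A)/(A + 1) = (-212 + A)/(1 + A))
V/m((1 + 7)*c) = 111818/(((-212 + (1 + 7)*1)/(1 + (1 + 7)*1))) = 111818/(((-212 + 8*1)/(1 + 8*1))) = 111818/(((-212 + 8)/(1 + 8))) = 111818/((-204/9)) = 111818/(((⅑)*(-204))) = 111818/(-68/3) = 111818*(-3/68) = -167727/34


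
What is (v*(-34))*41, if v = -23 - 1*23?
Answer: 64124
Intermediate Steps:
v = -46 (v = -23 - 23 = -46)
(v*(-34))*41 = -46*(-34)*41 = 1564*41 = 64124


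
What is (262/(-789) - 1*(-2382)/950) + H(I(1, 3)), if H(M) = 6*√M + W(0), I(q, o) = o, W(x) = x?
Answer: 815249/374775 + 6*√3 ≈ 12.568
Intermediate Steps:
H(M) = 6*√M (H(M) = 6*√M + 0 = 6*√M)
(262/(-789) - 1*(-2382)/950) + H(I(1, 3)) = (262/(-789) - 1*(-2382)/950) + 6*√3 = (262*(-1/789) + 2382*(1/950)) + 6*√3 = (-262/789 + 1191/475) + 6*√3 = 815249/374775 + 6*√3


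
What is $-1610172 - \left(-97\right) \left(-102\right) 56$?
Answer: $-2164236$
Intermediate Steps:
$-1610172 - \left(-97\right) \left(-102\right) 56 = -1610172 - 9894 \cdot 56 = -1610172 - 554064 = -2164236$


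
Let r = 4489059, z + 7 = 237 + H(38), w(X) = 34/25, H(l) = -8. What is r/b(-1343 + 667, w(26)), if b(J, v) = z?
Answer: 1496353/74 ≈ 20221.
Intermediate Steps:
w(X) = 34/25 (w(X) = 34*(1/25) = 34/25)
z = 222 (z = -7 + (237 - 8) = -7 + 229 = 222)
b(J, v) = 222
r/b(-1343 + 667, w(26)) = 4489059/222 = 4489059*(1/222) = 1496353/74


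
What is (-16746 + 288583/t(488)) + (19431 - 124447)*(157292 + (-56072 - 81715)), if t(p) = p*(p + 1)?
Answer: -488802769917449/238632 ≈ -2.0484e+9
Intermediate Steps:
t(p) = p*(1 + p)
(-16746 + 288583/t(488)) + (19431 - 124447)*(157292 + (-56072 - 81715)) = (-16746 + 288583/((488*(1 + 488)))) + (19431 - 124447)*(157292 + (-56072 - 81715)) = (-16746 + 288583/((488*489))) - 105016*(157292 - 137787) = (-16746 + 288583/238632) - 105016*19505 = (-16746 + 288583*(1/238632)) - 2048337080 = (-16746 + 288583/238632) - 2048337080 = -3995842889/238632 - 2048337080 = -488802769917449/238632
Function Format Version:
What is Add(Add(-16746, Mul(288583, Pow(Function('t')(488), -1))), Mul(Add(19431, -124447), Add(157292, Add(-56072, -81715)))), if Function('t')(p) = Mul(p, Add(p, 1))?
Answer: Rational(-488802769917449, 238632) ≈ -2.0484e+9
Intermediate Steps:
Function('t')(p) = Mul(p, Add(1, p))
Add(Add(-16746, Mul(288583, Pow(Function('t')(488), -1))), Mul(Add(19431, -124447), Add(157292, Add(-56072, -81715)))) = Add(Add(-16746, Mul(288583, Pow(Mul(488, Add(1, 488)), -1))), Mul(Add(19431, -124447), Add(157292, Add(-56072, -81715)))) = Add(Add(-16746, Mul(288583, Pow(Mul(488, 489), -1))), Mul(-105016, Add(157292, -137787))) = Add(Add(-16746, Mul(288583, Pow(238632, -1))), Mul(-105016, 19505)) = Add(Add(-16746, Mul(288583, Rational(1, 238632))), -2048337080) = Add(Add(-16746, Rational(288583, 238632)), -2048337080) = Add(Rational(-3995842889, 238632), -2048337080) = Rational(-488802769917449, 238632)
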